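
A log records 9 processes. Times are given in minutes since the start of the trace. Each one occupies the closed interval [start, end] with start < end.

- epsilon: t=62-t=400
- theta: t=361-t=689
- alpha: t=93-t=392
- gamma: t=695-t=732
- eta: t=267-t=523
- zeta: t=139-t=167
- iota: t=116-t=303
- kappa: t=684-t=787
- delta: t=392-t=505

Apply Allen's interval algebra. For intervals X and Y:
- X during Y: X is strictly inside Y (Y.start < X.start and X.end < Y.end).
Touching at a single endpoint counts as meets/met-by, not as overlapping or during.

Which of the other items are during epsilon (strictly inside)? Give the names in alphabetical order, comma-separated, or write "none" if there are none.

alpha, iota, zeta

Target epsilon = [t=62, t=400].
alpha [t=93, t=392] → during → yes.
delta [t=392, t=505] → overlapped-by → no.
eta [t=267, t=523] → overlapped-by → no.
gamma [t=695, t=732] → after → no.
iota [t=116, t=303] → during → yes.
kappa [t=684, t=787] → after → no.
theta [t=361, t=689] → overlapped-by → no.
zeta [t=139, t=167] → during → yes.
Result: alpha, iota, zeta.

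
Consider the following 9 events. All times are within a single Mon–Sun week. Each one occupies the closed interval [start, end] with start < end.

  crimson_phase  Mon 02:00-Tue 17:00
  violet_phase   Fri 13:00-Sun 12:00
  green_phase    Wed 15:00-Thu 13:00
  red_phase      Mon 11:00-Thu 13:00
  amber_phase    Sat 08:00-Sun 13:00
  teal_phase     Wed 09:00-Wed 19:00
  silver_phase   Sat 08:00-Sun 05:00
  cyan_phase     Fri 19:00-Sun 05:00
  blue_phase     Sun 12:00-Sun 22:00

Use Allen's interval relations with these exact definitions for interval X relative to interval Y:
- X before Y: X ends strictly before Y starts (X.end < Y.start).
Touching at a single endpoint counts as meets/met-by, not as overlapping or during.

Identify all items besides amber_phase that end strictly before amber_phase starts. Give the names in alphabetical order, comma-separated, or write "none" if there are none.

crimson_phase, green_phase, red_phase, teal_phase

Target amber_phase = [Sat 08:00, Sun 13:00].
blue_phase [Sun 12:00, Sun 22:00] → overlapped-by → no.
crimson_phase [Mon 02:00, Tue 17:00] → before → yes.
cyan_phase [Fri 19:00, Sun 05:00] → overlaps → no.
green_phase [Wed 15:00, Thu 13:00] → before → yes.
red_phase [Mon 11:00, Thu 13:00] → before → yes.
silver_phase [Sat 08:00, Sun 05:00] → starts → no.
teal_phase [Wed 09:00, Wed 19:00] → before → yes.
violet_phase [Fri 13:00, Sun 12:00] → overlaps → no.
Result: crimson_phase, green_phase, red_phase, teal_phase.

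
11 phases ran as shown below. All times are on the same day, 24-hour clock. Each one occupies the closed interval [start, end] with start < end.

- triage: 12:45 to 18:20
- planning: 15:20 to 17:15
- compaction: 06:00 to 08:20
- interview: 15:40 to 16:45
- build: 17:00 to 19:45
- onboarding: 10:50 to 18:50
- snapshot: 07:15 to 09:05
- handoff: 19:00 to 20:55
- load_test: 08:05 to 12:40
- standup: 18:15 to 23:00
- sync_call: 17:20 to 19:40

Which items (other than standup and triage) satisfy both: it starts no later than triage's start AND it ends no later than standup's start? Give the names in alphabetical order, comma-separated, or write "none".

Conditions: its start is no later than triage's start (X.start <= 12:45) AND its end is no later than standup's start (X.end <= 18:15).
build: start 17:00 <= 12:45? ✗; end 19:45 <= 18:15? ✗ → no.
compaction: start 06:00 <= 12:45? ✓; end 08:20 <= 18:15? ✓ → yes.
handoff: start 19:00 <= 12:45? ✗; end 20:55 <= 18:15? ✗ → no.
interview: start 15:40 <= 12:45? ✗; end 16:45 <= 18:15? ✓ → no.
load_test: start 08:05 <= 12:45? ✓; end 12:40 <= 18:15? ✓ → yes.
onboarding: start 10:50 <= 12:45? ✓; end 18:50 <= 18:15? ✗ → no.
planning: start 15:20 <= 12:45? ✗; end 17:15 <= 18:15? ✓ → no.
snapshot: start 07:15 <= 12:45? ✓; end 09:05 <= 18:15? ✓ → yes.
sync_call: start 17:20 <= 12:45? ✗; end 19:40 <= 18:15? ✗ → no.
Result: compaction, load_test, snapshot.

compaction, load_test, snapshot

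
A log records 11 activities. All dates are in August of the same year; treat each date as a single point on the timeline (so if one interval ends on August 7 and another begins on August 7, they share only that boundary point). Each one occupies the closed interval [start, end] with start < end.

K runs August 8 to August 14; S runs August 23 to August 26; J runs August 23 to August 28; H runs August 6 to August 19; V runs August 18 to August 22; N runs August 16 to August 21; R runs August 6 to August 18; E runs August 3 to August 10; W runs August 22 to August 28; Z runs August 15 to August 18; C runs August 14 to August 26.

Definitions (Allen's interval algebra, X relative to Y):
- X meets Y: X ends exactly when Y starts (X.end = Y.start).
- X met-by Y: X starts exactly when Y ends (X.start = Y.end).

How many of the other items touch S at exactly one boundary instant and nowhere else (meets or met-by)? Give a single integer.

Target S = [August 23, August 26].
C [August 14, August 26] → finished-by → no.
E [August 3, August 10] → before → no.
H [August 6, August 19] → before → no.
J [August 23, August 28] → started-by → no.
K [August 8, August 14] → before → no.
N [August 16, August 21] → before → no.
R [August 6, August 18] → before → no.
V [August 18, August 22] → before → no.
W [August 22, August 28] → contains → no.
Z [August 15, August 18] → before → no.
Total: 0.

0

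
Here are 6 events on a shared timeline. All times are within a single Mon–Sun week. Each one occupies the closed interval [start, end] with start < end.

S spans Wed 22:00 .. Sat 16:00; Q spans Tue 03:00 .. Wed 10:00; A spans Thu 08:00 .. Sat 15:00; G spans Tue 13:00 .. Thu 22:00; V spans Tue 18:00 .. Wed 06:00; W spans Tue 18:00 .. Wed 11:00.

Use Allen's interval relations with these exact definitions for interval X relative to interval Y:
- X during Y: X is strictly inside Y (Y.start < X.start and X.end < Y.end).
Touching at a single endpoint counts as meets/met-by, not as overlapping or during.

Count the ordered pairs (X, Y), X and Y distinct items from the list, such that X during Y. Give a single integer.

Checking all 30 ordered pairs for relation 'during'; matching pairs in alphabetical order:
(A, S): A during S ✓
(V, G): V during G ✓
(V, Q): V during Q ✓
(W, G): W during G ✓
Count: 4.

4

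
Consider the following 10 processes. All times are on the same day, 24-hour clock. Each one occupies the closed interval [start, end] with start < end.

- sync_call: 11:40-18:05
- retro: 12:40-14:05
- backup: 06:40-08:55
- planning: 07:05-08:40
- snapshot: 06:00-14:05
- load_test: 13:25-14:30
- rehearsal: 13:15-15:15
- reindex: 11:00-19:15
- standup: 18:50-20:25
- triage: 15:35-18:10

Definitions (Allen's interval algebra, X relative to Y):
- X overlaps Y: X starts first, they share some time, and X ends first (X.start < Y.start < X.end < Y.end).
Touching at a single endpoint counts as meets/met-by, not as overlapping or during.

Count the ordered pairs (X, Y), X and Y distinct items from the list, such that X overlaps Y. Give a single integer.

8

Checking all 90 ordered pairs for relation 'overlaps'; matching pairs in alphabetical order:
(reindex, standup): reindex overlaps standup ✓
(retro, load_test): retro overlaps load_test ✓
(retro, rehearsal): retro overlaps rehearsal ✓
(snapshot, load_test): snapshot overlaps load_test ✓
(snapshot, rehearsal): snapshot overlaps rehearsal ✓
(snapshot, reindex): snapshot overlaps reindex ✓
(snapshot, sync_call): snapshot overlaps sync_call ✓
(sync_call, triage): sync_call overlaps triage ✓
Count: 8.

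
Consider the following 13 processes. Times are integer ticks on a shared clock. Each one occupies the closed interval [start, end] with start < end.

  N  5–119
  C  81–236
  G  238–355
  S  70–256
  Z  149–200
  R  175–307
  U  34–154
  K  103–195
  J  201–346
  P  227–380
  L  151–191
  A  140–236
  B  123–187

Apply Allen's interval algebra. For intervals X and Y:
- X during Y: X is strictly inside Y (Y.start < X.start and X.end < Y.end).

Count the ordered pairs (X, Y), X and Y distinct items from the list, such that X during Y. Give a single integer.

Checking all 156 ordered pairs for relation 'during'; matching pairs in alphabetical order:
(A, S): A during S ✓
(B, C): B during C ✓
(B, K): B during K ✓
(B, S): B during S ✓
(C, S): C during S ✓
(G, P): G during P ✓
(K, C): K during C ✓
(K, S): K during S ✓
(L, A): L during A ✓
(L, C): L during C ✓
(L, K): L during K ✓
(L, S): L during S ✓
(L, Z): L during Z ✓
(Z, A): Z during A ✓
(Z, C): Z during C ✓
(Z, S): Z during S ✓
Count: 16.

16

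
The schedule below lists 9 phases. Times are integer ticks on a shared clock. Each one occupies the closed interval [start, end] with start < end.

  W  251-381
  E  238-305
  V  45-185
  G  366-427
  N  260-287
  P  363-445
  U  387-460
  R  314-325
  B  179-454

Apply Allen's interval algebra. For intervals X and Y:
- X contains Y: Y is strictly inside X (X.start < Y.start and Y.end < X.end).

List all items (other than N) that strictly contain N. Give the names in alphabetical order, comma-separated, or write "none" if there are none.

Target N = [260, 287].
B [179, 454] → contains → yes.
E [238, 305] → contains → yes.
G [366, 427] → after → no.
P [363, 445] → after → no.
R [314, 325] → after → no.
U [387, 460] → after → no.
V [45, 185] → before → no.
W [251, 381] → contains → yes.
Result: B, E, W.

B, E, W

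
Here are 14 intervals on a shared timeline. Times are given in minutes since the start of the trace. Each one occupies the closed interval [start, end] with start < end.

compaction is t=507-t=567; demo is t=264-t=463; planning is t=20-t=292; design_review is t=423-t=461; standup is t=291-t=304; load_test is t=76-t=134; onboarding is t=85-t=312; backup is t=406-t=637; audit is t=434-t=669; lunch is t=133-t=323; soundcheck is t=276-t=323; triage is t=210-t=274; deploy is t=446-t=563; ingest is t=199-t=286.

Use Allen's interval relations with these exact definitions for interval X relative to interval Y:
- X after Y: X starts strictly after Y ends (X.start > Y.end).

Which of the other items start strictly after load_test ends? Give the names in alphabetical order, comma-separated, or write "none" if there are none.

Target load_test = [t=76, t=134].
audit [t=434, t=669] → after → yes.
backup [t=406, t=637] → after → yes.
compaction [t=507, t=567] → after → yes.
demo [t=264, t=463] → after → yes.
deploy [t=446, t=563] → after → yes.
design_review [t=423, t=461] → after → yes.
ingest [t=199, t=286] → after → yes.
lunch [t=133, t=323] → overlapped-by → no.
onboarding [t=85, t=312] → overlapped-by → no.
planning [t=20, t=292] → contains → no.
soundcheck [t=276, t=323] → after → yes.
standup [t=291, t=304] → after → yes.
triage [t=210, t=274] → after → yes.
Result: audit, backup, compaction, demo, deploy, design_review, ingest, soundcheck, standup, triage.

audit, backup, compaction, demo, deploy, design_review, ingest, soundcheck, standup, triage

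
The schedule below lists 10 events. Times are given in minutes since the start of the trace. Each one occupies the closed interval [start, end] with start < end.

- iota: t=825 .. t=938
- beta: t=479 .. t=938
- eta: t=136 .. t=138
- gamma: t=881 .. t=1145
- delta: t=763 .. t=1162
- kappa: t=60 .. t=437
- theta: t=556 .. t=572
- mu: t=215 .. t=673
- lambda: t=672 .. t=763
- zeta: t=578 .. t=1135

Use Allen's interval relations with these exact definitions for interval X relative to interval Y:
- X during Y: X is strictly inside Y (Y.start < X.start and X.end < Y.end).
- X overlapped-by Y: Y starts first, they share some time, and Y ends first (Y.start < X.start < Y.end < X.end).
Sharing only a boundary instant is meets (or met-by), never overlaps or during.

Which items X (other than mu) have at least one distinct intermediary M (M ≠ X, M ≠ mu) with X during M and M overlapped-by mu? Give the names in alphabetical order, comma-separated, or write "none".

Target mu = [t=215, t=673].
Intermediaries M with M overlapped-by mu: beta, lambda, zeta.
Via beta — items with X during beta: lambda, theta.
Via lambda — items with X during lambda: none.
Via zeta — items with X during zeta: iota, lambda.
Union: iota, lambda, theta.

iota, lambda, theta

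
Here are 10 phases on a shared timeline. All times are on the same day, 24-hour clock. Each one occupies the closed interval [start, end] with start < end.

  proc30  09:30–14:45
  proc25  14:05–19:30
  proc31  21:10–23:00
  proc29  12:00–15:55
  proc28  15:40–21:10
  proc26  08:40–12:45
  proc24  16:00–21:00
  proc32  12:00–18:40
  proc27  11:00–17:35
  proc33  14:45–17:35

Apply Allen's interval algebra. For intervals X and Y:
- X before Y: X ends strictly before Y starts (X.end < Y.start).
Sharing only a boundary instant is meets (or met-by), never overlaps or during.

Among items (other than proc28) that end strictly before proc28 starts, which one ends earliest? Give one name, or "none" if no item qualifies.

proc26

Target proc28 = [15:40, 21:10].
proc24 [16:00, 21:00] → during → excluded.
proc25 [14:05, 19:30] → overlaps → excluded.
proc26 [08:40, 12:45] → before → candidate.
proc27 [11:00, 17:35] → overlaps → excluded.
proc29 [12:00, 15:55] → overlaps → excluded.
proc30 [09:30, 14:45] → before → candidate.
proc31 [21:10, 23:00] → met-by → excluded.
proc32 [12:00, 18:40] → overlaps → excluded.
proc33 [14:45, 17:35] → overlaps → excluded.
Among candidates, earliest end is 12:45 → proc26.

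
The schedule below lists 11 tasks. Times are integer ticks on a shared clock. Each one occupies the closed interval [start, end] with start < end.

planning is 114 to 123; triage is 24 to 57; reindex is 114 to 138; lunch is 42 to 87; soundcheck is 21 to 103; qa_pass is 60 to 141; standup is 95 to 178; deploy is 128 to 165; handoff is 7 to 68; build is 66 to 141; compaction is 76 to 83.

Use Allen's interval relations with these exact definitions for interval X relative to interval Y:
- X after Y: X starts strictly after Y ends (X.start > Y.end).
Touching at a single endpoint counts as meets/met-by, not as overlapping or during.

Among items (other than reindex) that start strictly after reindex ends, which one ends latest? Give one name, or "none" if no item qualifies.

Target reindex = [114, 138].
build [66, 141] → contains → excluded.
compaction [76, 83] → before → excluded.
deploy [128, 165] → overlapped-by → excluded.
handoff [7, 68] → before → excluded.
lunch [42, 87] → before → excluded.
planning [114, 123] → starts → excluded.
qa_pass [60, 141] → contains → excluded.
soundcheck [21, 103] → before → excluded.
standup [95, 178] → contains → excluded.
triage [24, 57] → before → excluded.
No candidates → none.

none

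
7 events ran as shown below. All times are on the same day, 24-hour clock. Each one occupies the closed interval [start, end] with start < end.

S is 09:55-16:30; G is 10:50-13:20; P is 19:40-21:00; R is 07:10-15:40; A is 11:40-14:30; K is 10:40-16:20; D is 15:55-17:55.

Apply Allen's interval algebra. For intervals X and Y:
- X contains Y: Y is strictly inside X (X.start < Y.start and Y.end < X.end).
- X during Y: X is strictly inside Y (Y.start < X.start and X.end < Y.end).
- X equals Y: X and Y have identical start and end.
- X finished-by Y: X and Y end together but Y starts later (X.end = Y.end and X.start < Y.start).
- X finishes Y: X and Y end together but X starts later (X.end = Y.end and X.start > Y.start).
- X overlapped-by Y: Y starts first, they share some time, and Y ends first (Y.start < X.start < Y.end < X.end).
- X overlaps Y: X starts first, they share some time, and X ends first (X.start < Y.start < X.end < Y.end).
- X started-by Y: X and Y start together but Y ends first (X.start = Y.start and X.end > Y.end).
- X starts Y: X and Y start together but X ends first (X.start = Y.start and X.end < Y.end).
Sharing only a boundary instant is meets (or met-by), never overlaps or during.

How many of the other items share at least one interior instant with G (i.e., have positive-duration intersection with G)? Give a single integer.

4

Target G = [10:50, 13:20].
A [11:40, 14:30] → overlapped-by → counts.
D [15:55, 17:55] → after → no.
K [10:40, 16:20] → contains → counts.
P [19:40, 21:00] → after → no.
R [07:10, 15:40] → contains → counts.
S [09:55, 16:30] → contains → counts.
Total: 4.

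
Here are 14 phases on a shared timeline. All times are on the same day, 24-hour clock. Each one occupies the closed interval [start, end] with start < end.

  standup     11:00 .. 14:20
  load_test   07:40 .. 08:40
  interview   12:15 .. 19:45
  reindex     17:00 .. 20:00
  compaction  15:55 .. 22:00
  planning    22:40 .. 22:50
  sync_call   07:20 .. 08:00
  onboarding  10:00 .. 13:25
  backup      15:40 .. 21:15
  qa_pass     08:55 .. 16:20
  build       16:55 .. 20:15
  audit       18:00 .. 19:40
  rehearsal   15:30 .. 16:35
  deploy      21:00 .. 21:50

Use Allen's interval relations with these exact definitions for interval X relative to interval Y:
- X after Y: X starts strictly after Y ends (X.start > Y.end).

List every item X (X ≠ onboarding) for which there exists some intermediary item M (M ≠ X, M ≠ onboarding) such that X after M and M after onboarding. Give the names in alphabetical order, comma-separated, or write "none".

audit, build, deploy, planning, reindex

Target onboarding = [10:00, 13:25].
Intermediaries M with M after onboarding: audit, backup, build, compaction, deploy, planning, rehearsal, reindex.
Via audit — items with X after audit: deploy, planning.
Via backup — items with X after backup: planning.
Via build — items with X after build: deploy, planning.
Via compaction — items with X after compaction: planning.
Via deploy — items with X after deploy: planning.
Via planning — items with X after planning: none.
Via rehearsal — items with X after rehearsal: audit, build, deploy, planning, reindex.
Via reindex — items with X after reindex: deploy, planning.
Union: audit, build, deploy, planning, reindex.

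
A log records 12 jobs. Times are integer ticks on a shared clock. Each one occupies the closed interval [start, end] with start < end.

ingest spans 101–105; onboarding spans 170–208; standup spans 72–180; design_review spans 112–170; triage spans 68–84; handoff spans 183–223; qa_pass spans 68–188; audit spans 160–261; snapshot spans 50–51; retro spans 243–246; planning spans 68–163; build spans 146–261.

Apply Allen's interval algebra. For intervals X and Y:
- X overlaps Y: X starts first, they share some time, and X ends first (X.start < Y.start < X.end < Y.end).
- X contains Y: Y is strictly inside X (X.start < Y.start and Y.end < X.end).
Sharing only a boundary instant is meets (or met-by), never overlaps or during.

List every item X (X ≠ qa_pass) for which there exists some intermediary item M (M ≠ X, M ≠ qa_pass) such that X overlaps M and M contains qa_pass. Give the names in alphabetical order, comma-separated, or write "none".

Target qa_pass = [68, 188].
Intermediaries M with M contains qa_pass: none.
Union: none.

none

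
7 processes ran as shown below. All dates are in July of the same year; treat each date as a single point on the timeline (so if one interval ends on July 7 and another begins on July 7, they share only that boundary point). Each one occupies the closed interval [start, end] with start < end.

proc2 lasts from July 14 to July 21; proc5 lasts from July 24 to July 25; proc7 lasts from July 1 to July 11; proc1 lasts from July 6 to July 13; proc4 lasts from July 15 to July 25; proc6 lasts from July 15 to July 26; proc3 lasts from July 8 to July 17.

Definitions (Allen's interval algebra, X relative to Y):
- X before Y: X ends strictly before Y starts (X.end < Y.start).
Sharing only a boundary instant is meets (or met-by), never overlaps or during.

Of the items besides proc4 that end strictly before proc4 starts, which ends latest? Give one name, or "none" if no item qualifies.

proc1

Target proc4 = [July 15, July 25].
proc1 [July 6, July 13] → before → candidate.
proc2 [July 14, July 21] → overlaps → excluded.
proc3 [July 8, July 17] → overlaps → excluded.
proc5 [July 24, July 25] → finishes → excluded.
proc6 [July 15, July 26] → started-by → excluded.
proc7 [July 1, July 11] → before → candidate.
Among candidates, latest end is July 13 → proc1.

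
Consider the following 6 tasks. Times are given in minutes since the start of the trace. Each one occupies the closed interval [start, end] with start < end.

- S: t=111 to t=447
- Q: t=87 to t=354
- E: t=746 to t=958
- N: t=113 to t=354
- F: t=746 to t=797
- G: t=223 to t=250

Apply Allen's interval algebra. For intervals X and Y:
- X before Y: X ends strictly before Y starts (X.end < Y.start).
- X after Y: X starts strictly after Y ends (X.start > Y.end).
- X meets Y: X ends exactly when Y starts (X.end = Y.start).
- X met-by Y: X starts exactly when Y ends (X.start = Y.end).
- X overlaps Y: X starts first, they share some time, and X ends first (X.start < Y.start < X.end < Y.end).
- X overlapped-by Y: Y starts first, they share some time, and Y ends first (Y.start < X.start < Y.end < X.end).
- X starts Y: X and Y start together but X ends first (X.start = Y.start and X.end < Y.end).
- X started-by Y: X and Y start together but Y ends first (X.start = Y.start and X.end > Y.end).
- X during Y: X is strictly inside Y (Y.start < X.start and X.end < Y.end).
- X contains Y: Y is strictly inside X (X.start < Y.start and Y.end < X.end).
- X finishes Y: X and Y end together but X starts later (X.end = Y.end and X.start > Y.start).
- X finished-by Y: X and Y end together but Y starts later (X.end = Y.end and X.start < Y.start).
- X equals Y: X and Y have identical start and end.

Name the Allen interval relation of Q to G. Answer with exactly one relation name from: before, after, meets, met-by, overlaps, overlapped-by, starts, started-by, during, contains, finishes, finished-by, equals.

Q = [t=87, t=354]; G = [t=223, t=250].
Compare endpoints: Q.start < G.start, Q.start < G.end, Q.end > G.start, Q.end > G.end.
That pattern is 'contains'.

contains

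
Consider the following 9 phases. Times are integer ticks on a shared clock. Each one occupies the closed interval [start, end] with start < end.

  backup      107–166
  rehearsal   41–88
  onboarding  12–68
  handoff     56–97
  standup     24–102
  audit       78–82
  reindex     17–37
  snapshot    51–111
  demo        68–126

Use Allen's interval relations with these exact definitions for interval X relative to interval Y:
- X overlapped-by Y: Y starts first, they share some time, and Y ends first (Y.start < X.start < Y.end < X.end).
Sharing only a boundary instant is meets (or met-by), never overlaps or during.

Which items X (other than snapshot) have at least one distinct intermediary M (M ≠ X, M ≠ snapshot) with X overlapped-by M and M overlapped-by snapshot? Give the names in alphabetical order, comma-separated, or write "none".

backup

Target snapshot = [51, 111].
Intermediaries M with M overlapped-by snapshot: backup, demo.
Via backup — items with X overlapped-by backup: none.
Via demo — items with X overlapped-by demo: backup.
Union: backup.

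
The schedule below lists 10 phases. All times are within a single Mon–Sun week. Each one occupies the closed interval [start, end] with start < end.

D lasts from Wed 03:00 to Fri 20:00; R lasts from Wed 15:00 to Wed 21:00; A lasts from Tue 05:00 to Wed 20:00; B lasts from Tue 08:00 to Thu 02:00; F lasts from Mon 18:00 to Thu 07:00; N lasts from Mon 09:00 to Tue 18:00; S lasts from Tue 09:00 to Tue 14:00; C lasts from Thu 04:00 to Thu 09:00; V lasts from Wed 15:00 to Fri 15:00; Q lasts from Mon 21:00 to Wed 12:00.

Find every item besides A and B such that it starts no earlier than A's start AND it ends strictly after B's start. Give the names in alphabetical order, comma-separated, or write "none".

Conditions: its start is no earlier than A's start (X.start >= Tue 05:00) AND its end is strictly after B's start (X.end > Tue 08:00).
C: start Thu 04:00 >= Tue 05:00? ✓; end Thu 09:00 > Tue 08:00? ✓ → yes.
D: start Wed 03:00 >= Tue 05:00? ✓; end Fri 20:00 > Tue 08:00? ✓ → yes.
F: start Mon 18:00 >= Tue 05:00? ✗; end Thu 07:00 > Tue 08:00? ✓ → no.
N: start Mon 09:00 >= Tue 05:00? ✗; end Tue 18:00 > Tue 08:00? ✓ → no.
Q: start Mon 21:00 >= Tue 05:00? ✗; end Wed 12:00 > Tue 08:00? ✓ → no.
R: start Wed 15:00 >= Tue 05:00? ✓; end Wed 21:00 > Tue 08:00? ✓ → yes.
S: start Tue 09:00 >= Tue 05:00? ✓; end Tue 14:00 > Tue 08:00? ✓ → yes.
V: start Wed 15:00 >= Tue 05:00? ✓; end Fri 15:00 > Tue 08:00? ✓ → yes.
Result: C, D, R, S, V.

C, D, R, S, V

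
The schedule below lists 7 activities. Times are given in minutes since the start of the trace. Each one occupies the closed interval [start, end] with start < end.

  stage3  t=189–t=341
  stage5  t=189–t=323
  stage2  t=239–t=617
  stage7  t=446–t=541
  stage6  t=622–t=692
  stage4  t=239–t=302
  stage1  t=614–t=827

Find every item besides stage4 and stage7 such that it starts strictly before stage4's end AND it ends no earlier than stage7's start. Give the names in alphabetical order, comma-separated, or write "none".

Conditions: its start is strictly before stage4's end (X.start < t=302) AND its end is no earlier than stage7's start (X.end >= t=446).
stage1: start t=614 < t=302? ✗; end t=827 >= t=446? ✓ → no.
stage2: start t=239 < t=302? ✓; end t=617 >= t=446? ✓ → yes.
stage3: start t=189 < t=302? ✓; end t=341 >= t=446? ✗ → no.
stage5: start t=189 < t=302? ✓; end t=323 >= t=446? ✗ → no.
stage6: start t=622 < t=302? ✗; end t=692 >= t=446? ✓ → no.
Result: stage2.

stage2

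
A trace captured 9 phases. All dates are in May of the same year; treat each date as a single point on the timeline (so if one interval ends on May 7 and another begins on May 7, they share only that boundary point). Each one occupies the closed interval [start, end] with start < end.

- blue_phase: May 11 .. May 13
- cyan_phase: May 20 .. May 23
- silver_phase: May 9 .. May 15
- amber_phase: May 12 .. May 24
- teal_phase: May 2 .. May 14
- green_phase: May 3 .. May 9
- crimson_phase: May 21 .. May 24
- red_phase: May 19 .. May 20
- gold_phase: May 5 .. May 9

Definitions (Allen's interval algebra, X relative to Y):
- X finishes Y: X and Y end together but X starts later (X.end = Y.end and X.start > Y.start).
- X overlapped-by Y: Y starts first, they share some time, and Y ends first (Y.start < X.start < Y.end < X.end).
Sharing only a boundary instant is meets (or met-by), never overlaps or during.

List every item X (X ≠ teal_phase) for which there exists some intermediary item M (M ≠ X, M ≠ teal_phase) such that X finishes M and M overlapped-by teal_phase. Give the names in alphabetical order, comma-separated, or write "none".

Target teal_phase = [May 2, May 14].
Intermediaries M with M overlapped-by teal_phase: amber_phase, silver_phase.
Via amber_phase — items with X finishes amber_phase: crimson_phase.
Via silver_phase — items with X finishes silver_phase: none.
Union: crimson_phase.

crimson_phase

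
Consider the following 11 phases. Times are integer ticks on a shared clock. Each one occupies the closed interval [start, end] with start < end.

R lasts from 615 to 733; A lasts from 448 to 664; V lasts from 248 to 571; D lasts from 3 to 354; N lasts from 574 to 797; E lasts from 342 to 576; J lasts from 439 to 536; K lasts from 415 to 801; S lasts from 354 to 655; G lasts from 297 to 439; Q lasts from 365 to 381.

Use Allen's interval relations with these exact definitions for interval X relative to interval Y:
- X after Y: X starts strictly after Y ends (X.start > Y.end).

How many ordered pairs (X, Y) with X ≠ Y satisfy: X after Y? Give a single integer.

Checking all 110 ordered pairs for relation 'after'; matching pairs in alphabetical order:
(A, D): A after D ✓
(A, G): A after G ✓
(A, Q): A after Q ✓
(J, D): J after D ✓
(J, Q): J after Q ✓
(K, D): K after D ✓
(K, Q): K after Q ✓
(N, D): N after D ✓
(N, G): N after G ✓
(N, J): N after J ✓
(N, Q): N after Q ✓
(N, V): N after V ✓
(Q, D): Q after D ✓
(R, D): R after D ✓
(R, E): R after E ✓
(R, G): R after G ✓
(R, J): R after J ✓
(R, Q): R after Q ✓
(R, V): R after V ✓
Count: 19.

19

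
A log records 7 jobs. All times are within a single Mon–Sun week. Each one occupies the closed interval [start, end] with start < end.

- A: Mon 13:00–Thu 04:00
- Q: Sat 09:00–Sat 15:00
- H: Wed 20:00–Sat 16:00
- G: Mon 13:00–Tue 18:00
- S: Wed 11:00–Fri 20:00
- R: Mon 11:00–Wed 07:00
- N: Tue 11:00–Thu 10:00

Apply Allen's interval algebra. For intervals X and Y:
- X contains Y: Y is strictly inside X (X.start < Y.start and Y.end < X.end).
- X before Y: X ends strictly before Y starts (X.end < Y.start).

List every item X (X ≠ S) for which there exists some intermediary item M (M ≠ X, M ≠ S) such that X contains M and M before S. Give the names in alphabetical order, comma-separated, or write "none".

Target S = [Wed 11:00, Fri 20:00].
Intermediaries M with M before S: G, R.
Via G — items with X contains G: R.
Via R — items with X contains R: none.
Union: R.

R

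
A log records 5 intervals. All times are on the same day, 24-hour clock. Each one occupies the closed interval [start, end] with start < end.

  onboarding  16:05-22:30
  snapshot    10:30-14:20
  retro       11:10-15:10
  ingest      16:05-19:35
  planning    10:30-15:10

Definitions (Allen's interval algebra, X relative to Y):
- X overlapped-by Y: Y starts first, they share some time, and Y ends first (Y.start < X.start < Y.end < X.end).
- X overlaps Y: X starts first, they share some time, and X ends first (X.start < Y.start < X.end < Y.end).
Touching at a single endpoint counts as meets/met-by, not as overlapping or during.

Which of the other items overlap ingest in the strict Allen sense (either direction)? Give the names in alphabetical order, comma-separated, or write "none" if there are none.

Target ingest = [16:05, 19:35].
onboarding [16:05, 22:30] → started-by → no.
planning [10:30, 15:10] → before → no.
retro [11:10, 15:10] → before → no.
snapshot [10:30, 14:20] → before → no.
Result: none.

none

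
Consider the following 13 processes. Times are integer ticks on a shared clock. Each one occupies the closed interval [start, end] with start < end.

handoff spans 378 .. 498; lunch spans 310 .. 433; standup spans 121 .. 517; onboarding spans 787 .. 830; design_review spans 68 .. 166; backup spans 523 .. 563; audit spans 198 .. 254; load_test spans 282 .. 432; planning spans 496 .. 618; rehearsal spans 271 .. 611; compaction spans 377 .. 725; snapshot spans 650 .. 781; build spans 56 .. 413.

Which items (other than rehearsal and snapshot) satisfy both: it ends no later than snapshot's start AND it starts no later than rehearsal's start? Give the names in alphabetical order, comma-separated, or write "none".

Conditions: its end is no later than snapshot's start (X.end <= 650) AND its start is no later than rehearsal's start (X.start <= 271).
audit: end 254 <= 650? ✓; start 198 <= 271? ✓ → yes.
backup: end 563 <= 650? ✓; start 523 <= 271? ✗ → no.
build: end 413 <= 650? ✓; start 56 <= 271? ✓ → yes.
compaction: end 725 <= 650? ✗; start 377 <= 271? ✗ → no.
design_review: end 166 <= 650? ✓; start 68 <= 271? ✓ → yes.
handoff: end 498 <= 650? ✓; start 378 <= 271? ✗ → no.
load_test: end 432 <= 650? ✓; start 282 <= 271? ✗ → no.
lunch: end 433 <= 650? ✓; start 310 <= 271? ✗ → no.
onboarding: end 830 <= 650? ✗; start 787 <= 271? ✗ → no.
planning: end 618 <= 650? ✓; start 496 <= 271? ✗ → no.
standup: end 517 <= 650? ✓; start 121 <= 271? ✓ → yes.
Result: audit, build, design_review, standup.

audit, build, design_review, standup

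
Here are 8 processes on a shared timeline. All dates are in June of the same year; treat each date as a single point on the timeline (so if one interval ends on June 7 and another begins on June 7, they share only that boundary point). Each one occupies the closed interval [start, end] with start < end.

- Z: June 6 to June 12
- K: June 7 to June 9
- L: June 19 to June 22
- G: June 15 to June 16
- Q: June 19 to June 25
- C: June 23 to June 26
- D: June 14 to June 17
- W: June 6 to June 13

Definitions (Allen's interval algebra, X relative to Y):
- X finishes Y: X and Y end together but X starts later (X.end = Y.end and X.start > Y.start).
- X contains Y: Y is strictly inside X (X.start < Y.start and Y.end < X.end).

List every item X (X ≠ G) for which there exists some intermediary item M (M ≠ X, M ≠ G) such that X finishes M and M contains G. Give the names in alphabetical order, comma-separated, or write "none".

none

Target G = [June 15, June 16].
Intermediaries M with M contains G: D.
Via D — items with X finishes D: none.
Union: none.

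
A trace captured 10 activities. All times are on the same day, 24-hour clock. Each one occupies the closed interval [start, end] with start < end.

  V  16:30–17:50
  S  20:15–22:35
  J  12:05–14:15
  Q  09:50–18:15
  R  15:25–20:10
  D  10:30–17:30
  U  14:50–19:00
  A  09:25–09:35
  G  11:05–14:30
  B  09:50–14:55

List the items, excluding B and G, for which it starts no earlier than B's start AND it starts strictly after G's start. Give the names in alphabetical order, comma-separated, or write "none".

Conditions: its start is no earlier than B's start (X.start >= 09:50) AND its start is strictly after G's start (X.start > 11:05).
A: start 09:25 >= 09:50? ✗; start 09:25 > 11:05? ✗ → no.
D: start 10:30 >= 09:50? ✓; start 10:30 > 11:05? ✗ → no.
J: start 12:05 >= 09:50? ✓; start 12:05 > 11:05? ✓ → yes.
Q: start 09:50 >= 09:50? ✓; start 09:50 > 11:05? ✗ → no.
R: start 15:25 >= 09:50? ✓; start 15:25 > 11:05? ✓ → yes.
S: start 20:15 >= 09:50? ✓; start 20:15 > 11:05? ✓ → yes.
U: start 14:50 >= 09:50? ✓; start 14:50 > 11:05? ✓ → yes.
V: start 16:30 >= 09:50? ✓; start 16:30 > 11:05? ✓ → yes.
Result: J, R, S, U, V.

J, R, S, U, V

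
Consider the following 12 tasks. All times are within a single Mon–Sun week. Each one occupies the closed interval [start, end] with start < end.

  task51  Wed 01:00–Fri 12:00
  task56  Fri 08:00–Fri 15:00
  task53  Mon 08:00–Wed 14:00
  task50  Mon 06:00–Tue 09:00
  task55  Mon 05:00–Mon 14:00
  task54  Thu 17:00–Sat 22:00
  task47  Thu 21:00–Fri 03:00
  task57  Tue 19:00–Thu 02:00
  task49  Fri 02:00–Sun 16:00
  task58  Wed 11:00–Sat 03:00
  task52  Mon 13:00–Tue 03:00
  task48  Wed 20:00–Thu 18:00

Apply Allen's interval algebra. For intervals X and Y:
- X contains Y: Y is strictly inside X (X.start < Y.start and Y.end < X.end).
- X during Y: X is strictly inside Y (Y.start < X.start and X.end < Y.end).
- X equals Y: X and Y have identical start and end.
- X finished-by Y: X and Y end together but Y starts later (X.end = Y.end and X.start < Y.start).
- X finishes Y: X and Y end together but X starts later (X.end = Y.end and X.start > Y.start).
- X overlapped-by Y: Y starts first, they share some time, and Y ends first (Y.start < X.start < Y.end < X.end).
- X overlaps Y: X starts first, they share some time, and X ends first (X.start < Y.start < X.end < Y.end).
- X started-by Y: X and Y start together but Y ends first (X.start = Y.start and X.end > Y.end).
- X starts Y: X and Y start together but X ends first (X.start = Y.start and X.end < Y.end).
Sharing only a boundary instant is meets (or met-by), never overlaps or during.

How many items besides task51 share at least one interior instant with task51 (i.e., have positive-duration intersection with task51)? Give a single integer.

8

Target task51 = [Wed 01:00, Fri 12:00].
task47 [Thu 21:00, Fri 03:00] → during → counts.
task48 [Wed 20:00, Thu 18:00] → during → counts.
task49 [Fri 02:00, Sun 16:00] → overlapped-by → counts.
task50 [Mon 06:00, Tue 09:00] → before → no.
task52 [Mon 13:00, Tue 03:00] → before → no.
task53 [Mon 08:00, Wed 14:00] → overlaps → counts.
task54 [Thu 17:00, Sat 22:00] → overlapped-by → counts.
task55 [Mon 05:00, Mon 14:00] → before → no.
task56 [Fri 08:00, Fri 15:00] → overlapped-by → counts.
task57 [Tue 19:00, Thu 02:00] → overlaps → counts.
task58 [Wed 11:00, Sat 03:00] → overlapped-by → counts.
Total: 8.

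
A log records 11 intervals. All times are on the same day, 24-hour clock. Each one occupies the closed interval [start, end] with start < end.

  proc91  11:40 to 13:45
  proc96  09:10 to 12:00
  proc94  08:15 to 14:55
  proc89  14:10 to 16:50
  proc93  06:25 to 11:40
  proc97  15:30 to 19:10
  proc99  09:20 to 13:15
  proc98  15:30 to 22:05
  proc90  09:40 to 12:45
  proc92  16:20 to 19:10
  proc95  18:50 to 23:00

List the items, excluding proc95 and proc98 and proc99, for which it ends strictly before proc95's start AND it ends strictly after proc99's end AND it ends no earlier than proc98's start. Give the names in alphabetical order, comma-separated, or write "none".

Conditions: its end is strictly before proc95's start (X.end < 18:50) AND its end is strictly after proc99's end (X.end > 13:15) AND its end is no earlier than proc98's start (X.end >= 15:30).
proc89: end 16:50 < 18:50? ✓; end 16:50 > 13:15? ✓; end 16:50 >= 15:30? ✓ → yes.
proc90: end 12:45 < 18:50? ✓; end 12:45 > 13:15? ✗; end 12:45 >= 15:30? ✗ → no.
proc91: end 13:45 < 18:50? ✓; end 13:45 > 13:15? ✓; end 13:45 >= 15:30? ✗ → no.
proc92: end 19:10 < 18:50? ✗; end 19:10 > 13:15? ✓; end 19:10 >= 15:30? ✓ → no.
proc93: end 11:40 < 18:50? ✓; end 11:40 > 13:15? ✗; end 11:40 >= 15:30? ✗ → no.
proc94: end 14:55 < 18:50? ✓; end 14:55 > 13:15? ✓; end 14:55 >= 15:30? ✗ → no.
proc96: end 12:00 < 18:50? ✓; end 12:00 > 13:15? ✗; end 12:00 >= 15:30? ✗ → no.
proc97: end 19:10 < 18:50? ✗; end 19:10 > 13:15? ✓; end 19:10 >= 15:30? ✓ → no.
Result: proc89.

proc89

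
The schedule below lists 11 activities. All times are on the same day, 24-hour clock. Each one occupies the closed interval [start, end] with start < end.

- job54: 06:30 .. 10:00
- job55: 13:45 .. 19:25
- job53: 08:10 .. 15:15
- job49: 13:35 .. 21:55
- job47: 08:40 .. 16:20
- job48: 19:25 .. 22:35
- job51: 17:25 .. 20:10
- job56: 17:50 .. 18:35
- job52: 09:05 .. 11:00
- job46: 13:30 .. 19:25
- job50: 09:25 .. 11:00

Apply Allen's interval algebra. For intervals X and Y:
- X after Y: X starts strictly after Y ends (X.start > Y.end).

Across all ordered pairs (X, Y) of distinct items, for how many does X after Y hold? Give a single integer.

25

Checking all 110 ordered pairs for relation 'after'; matching pairs in alphabetical order:
(job46, job50): job46 after job50 ✓
(job46, job52): job46 after job52 ✓
(job46, job54): job46 after job54 ✓
(job48, job47): job48 after job47 ✓
(job48, job50): job48 after job50 ✓
(job48, job52): job48 after job52 ✓
(job48, job53): job48 after job53 ✓
(job48, job54): job48 after job54 ✓
(job48, job56): job48 after job56 ✓
(job49, job50): job49 after job50 ✓
(job49, job52): job49 after job52 ✓
(job49, job54): job49 after job54 ✓
(job51, job47): job51 after job47 ✓
(job51, job50): job51 after job50 ✓
(job51, job52): job51 after job52 ✓
(job51, job53): job51 after job53 ✓
(job51, job54): job51 after job54 ✓
(job55, job50): job55 after job50 ✓
(job55, job52): job55 after job52 ✓
(job55, job54): job55 after job54 ✓
(job56, job47): job56 after job47 ✓
(job56, job50): job56 after job50 ✓
(job56, job52): job56 after job52 ✓
(job56, job53): job56 after job53 ✓
... plus 1 further pairs not listed.
Count: 25.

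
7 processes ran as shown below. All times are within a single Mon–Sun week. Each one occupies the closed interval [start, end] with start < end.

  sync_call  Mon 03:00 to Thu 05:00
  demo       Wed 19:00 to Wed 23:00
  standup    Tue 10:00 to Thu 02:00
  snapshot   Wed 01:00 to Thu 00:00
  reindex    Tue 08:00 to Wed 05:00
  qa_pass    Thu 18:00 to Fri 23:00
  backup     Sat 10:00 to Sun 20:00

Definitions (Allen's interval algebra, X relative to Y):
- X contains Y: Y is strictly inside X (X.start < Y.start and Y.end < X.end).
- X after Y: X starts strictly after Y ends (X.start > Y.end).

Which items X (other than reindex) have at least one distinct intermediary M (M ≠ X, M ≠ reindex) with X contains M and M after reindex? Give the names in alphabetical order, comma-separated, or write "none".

Target reindex = [Tue 08:00, Wed 05:00].
Intermediaries M with M after reindex: backup, demo, qa_pass.
Via backup — items with X contains backup: none.
Via demo — items with X contains demo: snapshot, standup, sync_call.
Via qa_pass — items with X contains qa_pass: none.
Union: snapshot, standup, sync_call.

snapshot, standup, sync_call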